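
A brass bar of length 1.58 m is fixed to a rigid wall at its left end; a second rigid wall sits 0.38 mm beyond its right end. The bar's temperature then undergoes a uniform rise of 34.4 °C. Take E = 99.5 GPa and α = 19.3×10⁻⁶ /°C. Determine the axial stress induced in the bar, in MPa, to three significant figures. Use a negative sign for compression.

-42.1 MPa

Free thermal expansion αLΔT = 19.3e-6 · 1580 · 34.4 = 1.049 mm.
The walls engage after the gap closes; constrained expansion = 1.049 − 0.38 = 0.669 mm.
The walls impose strain ε = −(0.669)/1580 = -4.2341e-04; σ = Eε = 99500 · -4.2341e-04 = -42.13 MPa.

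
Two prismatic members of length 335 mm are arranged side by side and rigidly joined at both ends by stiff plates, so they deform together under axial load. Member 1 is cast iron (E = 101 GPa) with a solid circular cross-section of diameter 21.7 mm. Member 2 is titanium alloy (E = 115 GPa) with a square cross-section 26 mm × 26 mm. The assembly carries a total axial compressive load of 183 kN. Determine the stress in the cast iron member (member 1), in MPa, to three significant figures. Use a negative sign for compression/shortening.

-161 MPa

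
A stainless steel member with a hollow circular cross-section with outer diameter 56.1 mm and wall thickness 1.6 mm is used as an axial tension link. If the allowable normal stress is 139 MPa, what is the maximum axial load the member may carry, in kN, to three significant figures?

38.1 kN

A = 273.9 mm².
P_max = σ_allow · A = 139 · 273.9 = 38080 N = 38.08 kN.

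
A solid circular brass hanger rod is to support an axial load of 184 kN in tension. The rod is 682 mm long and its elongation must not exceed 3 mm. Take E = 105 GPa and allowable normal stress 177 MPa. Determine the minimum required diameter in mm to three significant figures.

36.4 mm

Required area A ≥ P/σ_allow = 184000/177 = 1040 mm².
For a solid circular section, d ≥ √(4A/π) = 36.38 mm.
Elongation limit: A ≥ PL/(Eδ_allow) = 184000·682/(105000·3) = 398.4 mm² ⇒ d ≥ 22.52 mm.
The stress limit governs.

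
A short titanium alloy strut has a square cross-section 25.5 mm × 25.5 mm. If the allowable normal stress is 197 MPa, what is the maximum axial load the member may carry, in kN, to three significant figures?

A = 650.2 mm².
P_max = σ_allow · A = 197 · 650.2 = 128100 N = 128.1 kN.

128 kN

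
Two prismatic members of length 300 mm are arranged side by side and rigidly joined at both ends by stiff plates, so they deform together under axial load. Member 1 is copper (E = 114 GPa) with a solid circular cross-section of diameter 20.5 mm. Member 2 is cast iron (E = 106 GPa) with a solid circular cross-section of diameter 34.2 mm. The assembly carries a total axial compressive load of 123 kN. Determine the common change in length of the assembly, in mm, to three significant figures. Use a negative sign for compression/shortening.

-0.273 mm

A_1 = 330.1 mm².
A_2 = 918.6 mm².
Equal strain + equilibrium ⇒ each member carries load in proportion to AE: A₁E₁ = 37630000 N, A₂E₂ = 97380000 N, ΣAE = 135000000 N.
δ = PL/ΣAE = -123000·300/135000000 = -0.2733 mm.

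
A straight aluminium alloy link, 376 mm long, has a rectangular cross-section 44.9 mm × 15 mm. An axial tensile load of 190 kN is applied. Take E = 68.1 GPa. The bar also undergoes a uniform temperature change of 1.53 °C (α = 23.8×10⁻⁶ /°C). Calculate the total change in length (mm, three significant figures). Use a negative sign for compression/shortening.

1.57 mm

A = 673.5 mm².
δ_mech = NL/(AE) = 190000·376/(673.5·68100) = 1.558 mm.
δ_thermal = αLΔT = 23.8e-6·376·1.53 = 0.01369 mm.
δ = δ_mech + δ_thermal = 1.571 mm.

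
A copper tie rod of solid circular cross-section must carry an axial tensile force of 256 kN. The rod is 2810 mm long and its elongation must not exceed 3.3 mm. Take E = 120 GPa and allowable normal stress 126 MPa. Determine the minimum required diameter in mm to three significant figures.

Required area A ≥ P/σ_allow = 256000/126 = 2032 mm².
For a solid circular section, d ≥ √(4A/π) = 50.86 mm.
Elongation limit: A ≥ PL/(Eδ_allow) = 256000·2810/(120000·3.3) = 1817 mm² ⇒ d ≥ 48.09 mm.
The stress limit governs.

50.9 mm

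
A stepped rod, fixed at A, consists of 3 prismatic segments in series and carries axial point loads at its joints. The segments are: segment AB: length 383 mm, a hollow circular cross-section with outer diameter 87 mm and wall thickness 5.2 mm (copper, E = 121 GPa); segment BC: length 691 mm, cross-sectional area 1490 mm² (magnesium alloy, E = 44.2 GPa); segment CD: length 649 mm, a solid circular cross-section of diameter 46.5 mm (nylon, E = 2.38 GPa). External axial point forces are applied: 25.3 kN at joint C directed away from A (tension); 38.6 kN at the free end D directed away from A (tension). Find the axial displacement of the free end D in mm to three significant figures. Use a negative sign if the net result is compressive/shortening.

Internal axial forces (sectioning from the free end, tension +): N_CD = 38.6 kN, N_BC = 63.9 kN, N_AB = 63.9 kN.
A_AB = 1336 mm².
A_CD = 1698 mm².
δ_AB = 63900·383/(1336·121000) = 0.1514 mm
δ_BC = 63900·691/(1490·44200) = 0.6705 mm
δ_CD = 38600·649/(1698·2380) = 6.198 mm
δ = Σδ_i = 7.02 mm.

7.02 mm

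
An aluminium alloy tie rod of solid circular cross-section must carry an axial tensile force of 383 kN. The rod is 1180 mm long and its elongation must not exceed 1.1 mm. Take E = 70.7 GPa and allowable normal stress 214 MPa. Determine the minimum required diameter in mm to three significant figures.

86.0 mm

Required area A ≥ P/σ_allow = 383000/214 = 1790 mm².
For a solid circular section, d ≥ √(4A/π) = 47.74 mm.
Elongation limit: A ≥ PL/(Eδ_allow) = 383000·1180/(70700·1.1) = 5811 mm² ⇒ d ≥ 86.02 mm.
The elongation limit governs.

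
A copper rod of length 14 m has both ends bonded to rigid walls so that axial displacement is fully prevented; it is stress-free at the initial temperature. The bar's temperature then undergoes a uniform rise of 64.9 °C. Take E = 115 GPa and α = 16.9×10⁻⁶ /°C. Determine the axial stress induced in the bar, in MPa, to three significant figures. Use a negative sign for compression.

Free thermal expansion αLΔT = 16.9e-6 · 14000 · 64.9 = 15.36 mm.
The walls impose strain ε = −(15.36)/14000 = -1.0968e-03; σ = Eε = 115000 · -1.0968e-03 = -126.1 MPa.

-126 MPa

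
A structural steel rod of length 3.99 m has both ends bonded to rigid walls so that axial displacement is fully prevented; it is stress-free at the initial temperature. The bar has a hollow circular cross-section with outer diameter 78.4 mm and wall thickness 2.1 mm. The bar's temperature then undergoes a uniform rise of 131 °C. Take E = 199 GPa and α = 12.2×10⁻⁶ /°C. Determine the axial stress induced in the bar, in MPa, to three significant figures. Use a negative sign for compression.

-318 MPa

Free thermal expansion αLΔT = 12.2e-6 · 3990 · 131 = 6.377 mm.
The walls impose strain ε = −(6.377)/3990 = -1.5982e-03; σ = Eε = 199000 · -1.5982e-03 = -318 MPa.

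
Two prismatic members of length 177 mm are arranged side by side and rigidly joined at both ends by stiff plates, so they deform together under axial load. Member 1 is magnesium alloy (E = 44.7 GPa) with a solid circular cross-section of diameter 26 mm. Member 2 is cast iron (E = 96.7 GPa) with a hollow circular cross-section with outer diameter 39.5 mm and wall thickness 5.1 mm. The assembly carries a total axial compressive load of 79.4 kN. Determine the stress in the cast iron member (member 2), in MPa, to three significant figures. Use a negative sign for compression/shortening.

A_1 = 530.9 mm².
A_2 = 551.2 mm².
Equal strain + equilibrium ⇒ each member carries load in proportion to AE: A₁E₁ = 23730000 N, A₂E₂ = 53300000 N, ΣAE = 77030000 N.
σ₂ = P·E₂/ΣAE = -79400·96700/77030000 = -99.68 MPa.

-99.7 MPa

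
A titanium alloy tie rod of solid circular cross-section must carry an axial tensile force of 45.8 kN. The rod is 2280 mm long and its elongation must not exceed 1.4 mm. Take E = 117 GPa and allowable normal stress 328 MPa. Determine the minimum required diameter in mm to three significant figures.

Required area A ≥ P/σ_allow = 45800/328 = 139.6 mm².
For a solid circular section, d ≥ √(4A/π) = 13.33 mm.
Elongation limit: A ≥ PL/(Eδ_allow) = 45800·2280/(117000·1.4) = 637.5 mm² ⇒ d ≥ 28.49 mm.
The elongation limit governs.

28.5 mm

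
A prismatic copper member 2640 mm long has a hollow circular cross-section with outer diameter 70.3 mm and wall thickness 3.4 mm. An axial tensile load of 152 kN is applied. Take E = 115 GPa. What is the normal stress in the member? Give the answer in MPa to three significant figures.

213 MPa

A = 714.6 mm².
σ = N/A = 152000/714.6 = 212.7 MPa.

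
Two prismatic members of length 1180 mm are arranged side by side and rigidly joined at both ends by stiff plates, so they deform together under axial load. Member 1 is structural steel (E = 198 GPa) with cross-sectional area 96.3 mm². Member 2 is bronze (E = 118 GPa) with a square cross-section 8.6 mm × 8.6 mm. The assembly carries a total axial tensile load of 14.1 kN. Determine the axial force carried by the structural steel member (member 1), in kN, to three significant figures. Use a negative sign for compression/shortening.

A_2 = 73.96 mm².
Equal strain + equilibrium ⇒ each member carries load in proportion to AE: A₁E₁ = 19070000 N, A₂E₂ = 8727000 N, ΣAE = 27790000 N.
F₁ = P·A₁E₁/ΣAE = 14100·19070000/27790000 = 9673 N.

9.67 kN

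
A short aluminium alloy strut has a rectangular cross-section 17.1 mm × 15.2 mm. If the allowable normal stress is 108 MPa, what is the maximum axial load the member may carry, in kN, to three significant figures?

A = 259.9 mm².
P_max = σ_allow · A = 108 · 259.9 = 28070 N = 28.07 kN.

28.1 kN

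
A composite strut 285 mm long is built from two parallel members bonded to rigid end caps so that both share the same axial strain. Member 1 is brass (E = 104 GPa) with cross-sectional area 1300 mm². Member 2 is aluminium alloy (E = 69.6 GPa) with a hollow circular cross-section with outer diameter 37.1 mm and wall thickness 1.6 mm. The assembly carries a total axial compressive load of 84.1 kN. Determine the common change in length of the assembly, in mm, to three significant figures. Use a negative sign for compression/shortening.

A_2 = 178.4 mm².
Equal strain + equilibrium ⇒ each member carries load in proportion to AE: A₁E₁ = 135200000 N, A₂E₂ = 12420000 N, ΣAE = 147600000 N.
δ = PL/ΣAE = -84100·285/147600000 = -0.1624 mm.

-0.162 mm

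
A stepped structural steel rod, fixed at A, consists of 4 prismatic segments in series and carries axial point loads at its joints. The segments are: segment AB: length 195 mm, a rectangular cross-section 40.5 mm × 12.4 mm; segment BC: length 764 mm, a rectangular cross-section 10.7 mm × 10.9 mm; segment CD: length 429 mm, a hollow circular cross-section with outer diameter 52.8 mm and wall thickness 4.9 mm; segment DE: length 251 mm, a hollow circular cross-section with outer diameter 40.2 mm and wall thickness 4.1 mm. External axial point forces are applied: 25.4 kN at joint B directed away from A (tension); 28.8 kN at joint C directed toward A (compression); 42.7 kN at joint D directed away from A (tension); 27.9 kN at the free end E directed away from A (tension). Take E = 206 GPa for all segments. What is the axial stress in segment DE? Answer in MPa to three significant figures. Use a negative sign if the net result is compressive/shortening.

60.0 MPa

Internal axial forces (sectioning from the free end, tension +): N_DE = 27.9 kN, N_CD = 70.6 kN, N_BC = 41.8 kN, N_AB = 67.2 kN.
A_DE = 465 mm².
σ_DE = N_DE/A_DE = 27900/465 = 60 MPa.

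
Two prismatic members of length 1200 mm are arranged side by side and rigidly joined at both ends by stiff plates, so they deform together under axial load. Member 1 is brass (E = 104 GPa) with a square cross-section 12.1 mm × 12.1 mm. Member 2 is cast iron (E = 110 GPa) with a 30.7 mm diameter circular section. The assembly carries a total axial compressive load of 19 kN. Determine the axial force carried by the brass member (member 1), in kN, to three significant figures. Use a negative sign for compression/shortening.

-2.99 kN

A_1 = 146.4 mm².
A_2 = 740.2 mm².
Equal strain + equilibrium ⇒ each member carries load in proportion to AE: A₁E₁ = 15230000 N, A₂E₂ = 81430000 N, ΣAE = 96650000 N.
F₁ = P·A₁E₁/ΣAE = -19000·15230000/96650000 = -2993 N.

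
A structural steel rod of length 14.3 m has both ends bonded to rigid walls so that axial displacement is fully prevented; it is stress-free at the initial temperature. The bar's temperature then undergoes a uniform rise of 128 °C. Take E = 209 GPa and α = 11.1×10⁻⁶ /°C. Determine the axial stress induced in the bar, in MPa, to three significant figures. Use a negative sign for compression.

Free thermal expansion αLΔT = 11.1e-6 · 14300 · 128 = 20.32 mm.
The walls impose strain ε = −(20.32)/14300 = -1.4208e-03; σ = Eε = 209000 · -1.4208e-03 = -296.9 MPa.

-297 MPa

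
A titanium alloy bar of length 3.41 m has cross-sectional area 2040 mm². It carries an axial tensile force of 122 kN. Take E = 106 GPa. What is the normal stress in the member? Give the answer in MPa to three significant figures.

59.8 MPa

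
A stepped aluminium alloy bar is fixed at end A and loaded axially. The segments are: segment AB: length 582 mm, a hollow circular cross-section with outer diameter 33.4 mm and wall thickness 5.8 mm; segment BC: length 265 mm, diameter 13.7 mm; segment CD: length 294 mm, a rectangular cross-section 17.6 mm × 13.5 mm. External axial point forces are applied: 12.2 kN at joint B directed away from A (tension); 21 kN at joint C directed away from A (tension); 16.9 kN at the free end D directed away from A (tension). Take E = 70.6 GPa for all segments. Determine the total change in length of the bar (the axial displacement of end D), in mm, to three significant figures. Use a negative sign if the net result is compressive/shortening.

Internal axial forces (sectioning from the free end, tension +): N_CD = 16.9 kN, N_BC = 37.9 kN, N_AB = 50.1 kN.
A_AB = 502.9 mm².
A_BC = 147.4 mm².
A_CD = 237.6 mm².
δ_AB = 50100·582/(502.9·70600) = 0.8212 mm
δ_BC = 37900·265/(147.4·70600) = 0.965 mm
δ_CD = 16900·294/(237.6·70600) = 0.2962 mm
δ = Σδ_i = 2.082 mm.

2.08 mm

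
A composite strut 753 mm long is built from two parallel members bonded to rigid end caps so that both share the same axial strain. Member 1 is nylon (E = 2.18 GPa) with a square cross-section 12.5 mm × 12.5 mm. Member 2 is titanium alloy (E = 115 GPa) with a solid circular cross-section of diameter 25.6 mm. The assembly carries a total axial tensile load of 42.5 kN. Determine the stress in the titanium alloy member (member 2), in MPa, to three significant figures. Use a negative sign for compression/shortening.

A_1 = 156.2 mm².
A_2 = 514.7 mm².
Equal strain + equilibrium ⇒ each member carries load in proportion to AE: A₁E₁ = 340600 N, A₂E₂ = 59190000 N, ΣAE = 59530000 N.
σ₂ = P·E₂/ΣAE = 42500·115000/59530000 = 82.1 MPa.

82.1 MPa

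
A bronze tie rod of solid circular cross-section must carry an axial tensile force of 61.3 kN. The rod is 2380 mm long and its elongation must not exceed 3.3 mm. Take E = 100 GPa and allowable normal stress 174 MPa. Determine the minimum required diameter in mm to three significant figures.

23.7 mm

Required area A ≥ P/σ_allow = 61300/174 = 352.3 mm².
For a solid circular section, d ≥ √(4A/π) = 21.18 mm.
Elongation limit: A ≥ PL/(Eδ_allow) = 61300·2380/(100000·3.3) = 442.1 mm² ⇒ d ≥ 23.73 mm.
The elongation limit governs.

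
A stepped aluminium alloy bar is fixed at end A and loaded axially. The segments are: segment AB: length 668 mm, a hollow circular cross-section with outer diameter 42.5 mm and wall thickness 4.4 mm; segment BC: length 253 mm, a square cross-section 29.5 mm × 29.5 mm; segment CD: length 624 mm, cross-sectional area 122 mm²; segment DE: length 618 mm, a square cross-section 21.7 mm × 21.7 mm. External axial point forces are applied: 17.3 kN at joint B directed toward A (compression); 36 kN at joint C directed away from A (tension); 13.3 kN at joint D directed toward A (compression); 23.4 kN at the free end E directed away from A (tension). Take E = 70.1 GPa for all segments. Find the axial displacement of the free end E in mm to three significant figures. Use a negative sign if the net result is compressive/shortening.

Internal axial forces (sectioning from the free end, tension +): N_DE = 23.4 kN, N_CD = 10.1 kN, N_BC = 46.1 kN, N_AB = 28.8 kN.
A_AB = 526.7 mm².
A_BC = 870.2 mm².
A_DE = 470.9 mm².
δ_AB = 28800·668/(526.7·70100) = 0.5211 mm
δ_BC = 46100·253/(870.2·70100) = 0.1912 mm
δ_CD = 10100·624/(122·70100) = 0.7369 mm
δ_DE = 23400·618/(470.9·70100) = 0.4381 mm
δ = Σδ_i = 1.887 mm.

1.89 mm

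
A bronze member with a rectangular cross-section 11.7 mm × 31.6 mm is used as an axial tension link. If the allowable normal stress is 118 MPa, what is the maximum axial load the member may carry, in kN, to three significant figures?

A = 369.7 mm².
P_max = σ_allow · A = 118 · 369.7 = 43630 N = 43.63 kN.

43.6 kN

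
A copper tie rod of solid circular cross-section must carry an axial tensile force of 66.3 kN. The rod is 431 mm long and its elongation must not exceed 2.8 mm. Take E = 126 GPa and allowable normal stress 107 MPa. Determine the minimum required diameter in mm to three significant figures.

28.1 mm

Required area A ≥ P/σ_allow = 66300/107 = 619.6 mm².
For a solid circular section, d ≥ √(4A/π) = 28.09 mm.
Elongation limit: A ≥ PL/(Eδ_allow) = 66300·431/(126000·2.8) = 81 mm² ⇒ d ≥ 10.16 mm.
The stress limit governs.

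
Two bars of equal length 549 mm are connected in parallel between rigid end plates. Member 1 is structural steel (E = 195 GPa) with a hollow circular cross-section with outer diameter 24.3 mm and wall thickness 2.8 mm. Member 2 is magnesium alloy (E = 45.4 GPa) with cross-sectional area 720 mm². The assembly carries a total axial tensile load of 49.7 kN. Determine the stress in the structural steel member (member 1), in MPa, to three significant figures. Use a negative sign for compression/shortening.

A_1 = 189.1 mm².
Equal strain + equilibrium ⇒ each member carries load in proportion to AE: A₁E₁ = 36880000 N, A₂E₂ = 32690000 N, ΣAE = 69570000 N.
σ₁ = P·E₁/ΣAE = 49700·195000/69570000 = 139.3 MPa.

139 MPa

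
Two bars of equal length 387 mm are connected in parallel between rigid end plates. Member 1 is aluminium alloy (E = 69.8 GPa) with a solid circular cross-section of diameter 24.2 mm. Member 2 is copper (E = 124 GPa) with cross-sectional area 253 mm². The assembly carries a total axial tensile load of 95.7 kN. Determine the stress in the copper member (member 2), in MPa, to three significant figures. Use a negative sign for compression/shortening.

187 MPa

A_1 = 460 mm².
Equal strain + equilibrium ⇒ each member carries load in proportion to AE: A₁E₁ = 32110000 N, A₂E₂ = 31370000 N, ΣAE = 63480000 N.
σ₂ = P·E₂/ΣAE = 95700·124000/63480000 = 186.9 MPa.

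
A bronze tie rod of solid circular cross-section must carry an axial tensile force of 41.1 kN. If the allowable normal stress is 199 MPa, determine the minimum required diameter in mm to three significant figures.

16.2 mm

Required area A ≥ P/σ_allow = 41100/199 = 206.5 mm².
For a solid circular section, d ≥ √(4A/π) = 16.22 mm.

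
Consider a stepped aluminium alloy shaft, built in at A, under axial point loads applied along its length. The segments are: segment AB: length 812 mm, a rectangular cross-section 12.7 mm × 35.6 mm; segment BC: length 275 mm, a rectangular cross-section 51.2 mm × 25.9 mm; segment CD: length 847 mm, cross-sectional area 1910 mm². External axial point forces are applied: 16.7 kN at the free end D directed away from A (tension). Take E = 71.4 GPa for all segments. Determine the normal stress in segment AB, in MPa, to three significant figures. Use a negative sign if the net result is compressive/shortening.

36.9 MPa

Internal axial forces (sectioning from the free end, tension +): N_CD = 16.7 kN, N_BC = 16.7 kN, N_AB = 16.7 kN.
A_AB = 452.1 mm².
σ_AB = N_AB/A_AB = 16700/452.1 = 36.94 MPa.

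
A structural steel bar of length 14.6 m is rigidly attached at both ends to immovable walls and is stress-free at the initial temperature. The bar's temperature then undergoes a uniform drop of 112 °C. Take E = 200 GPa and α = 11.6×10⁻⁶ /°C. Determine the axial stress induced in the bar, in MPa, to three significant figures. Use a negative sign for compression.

Free thermal expansion αLΔT = 11.6e-6 · 14600 · -112 = -18.97 mm.
The walls impose strain ε = −(-18.97)/14600 = 1.2992e-03; σ = Eε = 200000 · 1.2992e-03 = 259.8 MPa.

260 MPa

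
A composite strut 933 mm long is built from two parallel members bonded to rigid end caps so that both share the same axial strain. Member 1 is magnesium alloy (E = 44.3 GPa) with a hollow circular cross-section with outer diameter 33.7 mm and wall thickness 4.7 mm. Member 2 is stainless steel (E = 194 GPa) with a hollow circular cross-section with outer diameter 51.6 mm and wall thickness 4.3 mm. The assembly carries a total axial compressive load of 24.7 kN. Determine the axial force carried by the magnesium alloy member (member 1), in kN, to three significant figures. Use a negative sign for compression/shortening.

A_1 = 428.2 mm².
A_2 = 639 mm².
Equal strain + equilibrium ⇒ each member carries load in proportion to AE: A₁E₁ = 18970000 N, A₂E₂ = 124000000 N, ΣAE = 142900000 N.
F₁ = P·A₁E₁/ΣAE = -24700·18970000/142900000 = -3278 N.

-3.28 kN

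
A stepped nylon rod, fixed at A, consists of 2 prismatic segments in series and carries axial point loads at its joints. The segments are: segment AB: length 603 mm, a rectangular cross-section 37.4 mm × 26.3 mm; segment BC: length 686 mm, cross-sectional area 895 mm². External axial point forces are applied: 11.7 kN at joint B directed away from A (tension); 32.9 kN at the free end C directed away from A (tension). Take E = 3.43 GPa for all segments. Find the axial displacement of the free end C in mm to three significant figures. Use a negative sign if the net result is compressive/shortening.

15.3 mm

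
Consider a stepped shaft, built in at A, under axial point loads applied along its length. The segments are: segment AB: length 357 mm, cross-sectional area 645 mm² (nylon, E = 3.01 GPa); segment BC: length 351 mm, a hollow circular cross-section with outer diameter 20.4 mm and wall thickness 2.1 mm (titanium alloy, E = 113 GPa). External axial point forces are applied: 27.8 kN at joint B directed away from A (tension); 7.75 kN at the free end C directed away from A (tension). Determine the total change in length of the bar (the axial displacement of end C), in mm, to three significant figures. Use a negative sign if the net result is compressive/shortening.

Internal axial forces (sectioning from the free end, tension +): N_BC = 7.75 kN, N_AB = 35.55 kN.
A_BC = 120.7 mm².
δ_AB = 35550·357/(645·3010) = 6.537 mm
δ_BC = 7750·351/(120.7·113000) = 0.1994 mm
δ = Σδ_i = 6.736 mm.

6.74 mm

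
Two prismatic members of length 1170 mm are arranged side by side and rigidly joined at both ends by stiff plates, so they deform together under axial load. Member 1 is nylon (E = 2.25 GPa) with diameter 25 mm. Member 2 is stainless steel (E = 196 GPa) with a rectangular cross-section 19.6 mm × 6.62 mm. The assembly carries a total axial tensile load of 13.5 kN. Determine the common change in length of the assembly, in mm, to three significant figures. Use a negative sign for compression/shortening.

0.595 mm

A_1 = 490.9 mm².
A_2 = 129.8 mm².
Equal strain + equilibrium ⇒ each member carries load in proportion to AE: A₁E₁ = 1104000 N, A₂E₂ = 25430000 N, ΣAE = 26540000 N.
δ = PL/ΣAE = 13500·1170/26540000 = 0.5952 mm.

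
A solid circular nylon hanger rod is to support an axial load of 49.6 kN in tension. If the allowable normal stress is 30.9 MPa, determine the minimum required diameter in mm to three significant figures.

45.2 mm

Required area A ≥ P/σ_allow = 49600/30.9 = 1605 mm².
For a solid circular section, d ≥ √(4A/π) = 45.21 mm.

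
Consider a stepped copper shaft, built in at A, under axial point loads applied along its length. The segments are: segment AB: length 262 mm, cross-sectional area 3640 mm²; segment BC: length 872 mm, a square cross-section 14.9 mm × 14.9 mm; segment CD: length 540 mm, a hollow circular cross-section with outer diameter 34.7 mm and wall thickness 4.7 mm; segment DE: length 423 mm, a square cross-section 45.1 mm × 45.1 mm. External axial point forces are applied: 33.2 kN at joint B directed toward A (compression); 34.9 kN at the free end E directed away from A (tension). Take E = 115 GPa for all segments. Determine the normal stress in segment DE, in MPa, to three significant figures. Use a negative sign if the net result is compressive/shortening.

17.2 MPa

Internal axial forces (sectioning from the free end, tension +): N_DE = 34.9 kN, N_CD = 34.9 kN, N_BC = 34.9 kN, N_AB = 1.7 kN.
A_DE = 2034 mm².
σ_DE = N_DE/A_DE = 34900/2034 = 17.16 MPa.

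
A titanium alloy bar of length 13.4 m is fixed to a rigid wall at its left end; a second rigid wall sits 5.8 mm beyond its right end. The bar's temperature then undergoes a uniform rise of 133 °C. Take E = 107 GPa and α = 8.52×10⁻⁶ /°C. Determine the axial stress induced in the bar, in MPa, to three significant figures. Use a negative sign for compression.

Free thermal expansion αLΔT = 8.52e-6 · 13400 · 133 = 15.18 mm.
The walls engage after the gap closes; constrained expansion = 15.18 − 5.8 = 9.384 mm.
The walls impose strain ε = −(9.384)/13400 = -7.0032e-04; σ = Eε = 107000 · -7.0032e-04 = -74.93 MPa.

-74.9 MPa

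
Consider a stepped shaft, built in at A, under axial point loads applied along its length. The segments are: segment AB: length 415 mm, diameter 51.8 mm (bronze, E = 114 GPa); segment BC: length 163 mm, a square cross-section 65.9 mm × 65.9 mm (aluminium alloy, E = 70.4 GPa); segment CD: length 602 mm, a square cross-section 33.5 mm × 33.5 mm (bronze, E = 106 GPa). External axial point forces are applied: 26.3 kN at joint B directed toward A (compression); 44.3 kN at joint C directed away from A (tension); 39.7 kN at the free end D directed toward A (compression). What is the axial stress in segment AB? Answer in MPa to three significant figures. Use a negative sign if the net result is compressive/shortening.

Internal axial forces (sectioning from the free end, tension +): N_CD = -39.7 kN, N_BC = 4.6 kN, N_AB = -21.7 kN.
A_AB = 2107 mm².
σ_AB = N_AB/A_AB = -21700/2107 = -10.3 MPa.

-10.3 MPa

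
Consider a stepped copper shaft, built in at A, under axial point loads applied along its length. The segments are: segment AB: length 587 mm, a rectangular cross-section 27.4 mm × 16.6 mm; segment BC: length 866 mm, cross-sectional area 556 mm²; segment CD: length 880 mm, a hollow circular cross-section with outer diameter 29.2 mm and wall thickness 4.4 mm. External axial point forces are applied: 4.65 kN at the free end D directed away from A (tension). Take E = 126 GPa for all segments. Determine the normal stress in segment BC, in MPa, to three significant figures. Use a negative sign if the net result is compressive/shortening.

Internal axial forces (sectioning from the free end, tension +): N_CD = 4.65 kN, N_BC = 4.65 kN, N_AB = 4.65 kN.
σ_BC = N_BC/A_BC = 4650/556 = 8.363 MPa.

8.36 MPa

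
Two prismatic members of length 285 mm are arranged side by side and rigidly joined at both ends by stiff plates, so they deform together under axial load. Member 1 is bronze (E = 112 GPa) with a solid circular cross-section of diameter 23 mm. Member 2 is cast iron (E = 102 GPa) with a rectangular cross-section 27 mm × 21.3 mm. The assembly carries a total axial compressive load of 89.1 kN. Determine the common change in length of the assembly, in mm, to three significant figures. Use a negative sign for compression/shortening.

A_1 = 415.5 mm².
A_2 = 575.1 mm².
Equal strain + equilibrium ⇒ each member carries load in proportion to AE: A₁E₁ = 46530000 N, A₂E₂ = 58660000 N, ΣAE = 105200000 N.
δ = PL/ΣAE = -89100·285/105200000 = -0.2414 mm.

-0.241 mm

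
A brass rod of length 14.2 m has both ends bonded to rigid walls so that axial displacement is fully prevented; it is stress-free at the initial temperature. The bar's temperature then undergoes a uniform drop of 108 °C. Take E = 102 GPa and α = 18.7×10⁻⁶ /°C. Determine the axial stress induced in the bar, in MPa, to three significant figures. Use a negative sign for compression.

Free thermal expansion αLΔT = 18.7e-6 · 14200 · -108 = -28.68 mm.
The walls impose strain ε = −(-28.68)/14200 = 2.0196e-03; σ = Eε = 102000 · 2.0196e-03 = 206 MPa.

206 MPa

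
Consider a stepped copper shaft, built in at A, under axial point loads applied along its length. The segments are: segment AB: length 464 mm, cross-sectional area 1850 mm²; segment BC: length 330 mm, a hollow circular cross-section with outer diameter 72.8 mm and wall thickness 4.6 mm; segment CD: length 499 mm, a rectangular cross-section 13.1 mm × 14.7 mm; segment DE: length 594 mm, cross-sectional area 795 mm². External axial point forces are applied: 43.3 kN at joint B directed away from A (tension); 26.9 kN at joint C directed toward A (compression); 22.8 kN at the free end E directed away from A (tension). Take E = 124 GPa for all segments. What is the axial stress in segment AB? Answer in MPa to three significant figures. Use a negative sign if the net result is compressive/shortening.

21.2 MPa

Internal axial forces (sectioning from the free end, tension +): N_DE = 22.8 kN, N_CD = 22.8 kN, N_BC = -4.1 kN, N_AB = 39.2 kN.
σ_AB = N_AB/A_AB = 39200/1850 = 21.19 MPa.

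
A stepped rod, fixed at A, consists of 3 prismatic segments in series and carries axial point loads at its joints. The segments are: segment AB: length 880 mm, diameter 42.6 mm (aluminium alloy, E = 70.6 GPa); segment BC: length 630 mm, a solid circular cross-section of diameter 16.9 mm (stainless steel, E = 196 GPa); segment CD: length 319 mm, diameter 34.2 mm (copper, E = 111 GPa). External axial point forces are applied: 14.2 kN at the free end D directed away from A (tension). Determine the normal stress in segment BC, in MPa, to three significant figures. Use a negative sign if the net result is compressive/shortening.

Internal axial forces (sectioning from the free end, tension +): N_CD = 14.2 kN, N_BC = 14.2 kN, N_AB = 14.2 kN.
A_BC = 224.3 mm².
σ_BC = N_BC/A_BC = 14200/224.3 = 63.3 MPa.

63.3 MPa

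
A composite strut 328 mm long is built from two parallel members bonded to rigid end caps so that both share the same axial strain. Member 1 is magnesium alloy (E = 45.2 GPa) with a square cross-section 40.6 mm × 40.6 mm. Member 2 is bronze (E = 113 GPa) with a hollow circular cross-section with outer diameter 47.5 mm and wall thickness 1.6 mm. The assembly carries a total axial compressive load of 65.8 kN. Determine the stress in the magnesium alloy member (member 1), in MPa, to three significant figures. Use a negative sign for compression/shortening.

-29.6 MPa

A_1 = 1648 mm².
A_2 = 230.7 mm².
Equal strain + equilibrium ⇒ each member carries load in proportion to AE: A₁E₁ = 74510000 N, A₂E₂ = 26070000 N, ΣAE = 100600000 N.
σ₁ = P·E₁/ΣAE = -65800·45200/100600000 = -29.57 MPa.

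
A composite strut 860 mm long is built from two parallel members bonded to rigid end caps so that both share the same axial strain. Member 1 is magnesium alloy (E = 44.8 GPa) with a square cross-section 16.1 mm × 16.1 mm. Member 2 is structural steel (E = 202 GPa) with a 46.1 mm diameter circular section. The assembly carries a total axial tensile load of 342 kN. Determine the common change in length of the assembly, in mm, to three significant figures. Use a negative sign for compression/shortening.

A_1 = 259.2 mm².
A_2 = 1669 mm².
Equal strain + equilibrium ⇒ each member carries load in proportion to AE: A₁E₁ = 11610000 N, A₂E₂ = 337200000 N, ΣAE = 348800000 N.
δ = PL/ΣAE = 342000·860/348800000 = 0.8433 mm.

0.843 mm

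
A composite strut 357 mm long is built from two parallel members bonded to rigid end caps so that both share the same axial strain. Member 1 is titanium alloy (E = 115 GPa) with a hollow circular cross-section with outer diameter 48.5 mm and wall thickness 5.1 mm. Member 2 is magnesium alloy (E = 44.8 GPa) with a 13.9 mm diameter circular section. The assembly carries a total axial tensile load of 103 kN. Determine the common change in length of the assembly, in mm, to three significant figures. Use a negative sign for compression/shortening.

A_1 = 695.4 mm².
A_2 = 151.7 mm².
Equal strain + equilibrium ⇒ each member carries load in proportion to AE: A₁E₁ = 79970000 N, A₂E₂ = 6798000 N, ΣAE = 86760000 N.
δ = PL/ΣAE = 103000·357/86760000 = 0.4238 mm.

0.424 mm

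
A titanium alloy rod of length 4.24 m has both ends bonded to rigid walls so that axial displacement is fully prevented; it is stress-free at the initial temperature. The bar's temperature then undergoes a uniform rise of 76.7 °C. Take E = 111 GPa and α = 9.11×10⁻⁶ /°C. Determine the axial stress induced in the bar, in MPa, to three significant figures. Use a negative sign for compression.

-77.6 MPa

Free thermal expansion αLΔT = 9.11e-6 · 4240 · 76.7 = 2.963 mm.
The walls impose strain ε = −(2.963)/4240 = -6.9874e-04; σ = Eε = 111000 · -6.9874e-04 = -77.56 MPa.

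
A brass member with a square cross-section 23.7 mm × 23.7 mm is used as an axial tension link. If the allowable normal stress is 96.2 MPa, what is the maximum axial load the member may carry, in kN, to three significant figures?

A = 561.7 mm².
P_max = σ_allow · A = 96.2 · 561.7 = 54030 N = 54.03 kN.

54.0 kN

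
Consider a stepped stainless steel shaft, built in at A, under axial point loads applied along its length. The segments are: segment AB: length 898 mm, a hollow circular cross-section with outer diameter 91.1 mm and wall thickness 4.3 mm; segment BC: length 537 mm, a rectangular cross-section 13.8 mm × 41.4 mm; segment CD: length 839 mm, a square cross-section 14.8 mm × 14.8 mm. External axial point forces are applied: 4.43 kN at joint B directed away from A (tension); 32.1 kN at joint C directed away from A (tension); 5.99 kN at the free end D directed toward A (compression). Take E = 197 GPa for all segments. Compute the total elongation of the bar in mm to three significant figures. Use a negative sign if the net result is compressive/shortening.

0.127 mm

Internal axial forces (sectioning from the free end, tension +): N_CD = -5.99 kN, N_BC = 26.11 kN, N_AB = 30.54 kN.
A_AB = 1173 mm².
A_BC = 571.3 mm².
A_CD = 219 mm².
δ_AB = 30540·898/(1173·197000) = 0.1187 mm
δ_BC = 26110·537/(571.3·197000) = 0.1246 mm
δ_CD = -5990·839/(219·197000) = -0.1165 mm
δ = Σδ_i = 0.1268 mm.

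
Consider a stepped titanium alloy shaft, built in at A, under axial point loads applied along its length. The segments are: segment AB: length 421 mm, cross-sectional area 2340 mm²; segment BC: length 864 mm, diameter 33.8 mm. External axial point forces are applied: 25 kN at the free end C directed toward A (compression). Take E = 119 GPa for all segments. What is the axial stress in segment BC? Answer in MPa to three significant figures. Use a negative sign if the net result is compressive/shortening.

-27.9 MPa

Internal axial forces (sectioning from the free end, tension +): N_BC = -25 kN, N_AB = -25 kN.
A_BC = 897.3 mm².
σ_BC = N_BC/A_BC = -25000/897.3 = -27.86 MPa.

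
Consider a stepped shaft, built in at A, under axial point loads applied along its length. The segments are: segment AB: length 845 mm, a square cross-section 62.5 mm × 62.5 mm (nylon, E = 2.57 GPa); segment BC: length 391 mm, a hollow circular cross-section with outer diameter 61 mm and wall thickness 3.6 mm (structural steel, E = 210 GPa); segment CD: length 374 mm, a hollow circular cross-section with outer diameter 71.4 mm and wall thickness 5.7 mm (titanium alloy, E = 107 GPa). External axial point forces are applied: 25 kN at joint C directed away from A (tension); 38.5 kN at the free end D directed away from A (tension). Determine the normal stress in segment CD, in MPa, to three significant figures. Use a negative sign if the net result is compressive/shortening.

32.7 MPa

Internal axial forces (sectioning from the free end, tension +): N_CD = 38.5 kN, N_BC = 63.5 kN, N_AB = 63.5 kN.
A_CD = 1176 mm².
σ_CD = N_CD/A_CD = 38500/1176 = 32.72 MPa.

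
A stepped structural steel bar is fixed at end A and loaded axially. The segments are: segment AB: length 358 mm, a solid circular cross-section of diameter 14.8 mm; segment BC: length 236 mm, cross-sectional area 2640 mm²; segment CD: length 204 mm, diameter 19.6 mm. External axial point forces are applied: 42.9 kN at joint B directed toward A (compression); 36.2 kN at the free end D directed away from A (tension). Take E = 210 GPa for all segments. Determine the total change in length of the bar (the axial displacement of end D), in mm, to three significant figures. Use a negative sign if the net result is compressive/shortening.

Internal axial forces (sectioning from the free end, tension +): N_CD = 36.2 kN, N_BC = 36.2 kN, N_AB = -6.7 kN.
A_AB = 172 mm².
A_CD = 301.7 mm².
δ_AB = -6700·358/(172·210000) = -0.06639 mm
δ_BC = 36200·236/(2640·210000) = 0.01541 mm
δ_CD = 36200·204/(301.7·210000) = 0.1166 mm
δ = Σδ_i = 0.06557 mm.

0.0656 mm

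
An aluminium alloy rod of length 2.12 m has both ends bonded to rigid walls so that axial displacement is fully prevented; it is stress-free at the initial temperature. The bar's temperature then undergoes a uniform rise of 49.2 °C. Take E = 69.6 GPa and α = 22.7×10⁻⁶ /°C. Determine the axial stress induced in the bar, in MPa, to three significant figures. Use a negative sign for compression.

Free thermal expansion αLΔT = 22.7e-6 · 2120 · 49.2 = 2.368 mm.
The walls impose strain ε = −(2.368)/2120 = -1.1168e-03; σ = Eε = 69600 · -1.1168e-03 = -77.73 MPa.

-77.7 MPa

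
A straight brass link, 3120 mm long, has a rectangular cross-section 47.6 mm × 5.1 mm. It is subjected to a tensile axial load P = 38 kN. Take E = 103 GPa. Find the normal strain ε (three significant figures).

A = 242.8 mm².
σ = N/A = 156.5 MPa; ε = σ/E = 156.5/103000 = 1.520e-03.

0.00152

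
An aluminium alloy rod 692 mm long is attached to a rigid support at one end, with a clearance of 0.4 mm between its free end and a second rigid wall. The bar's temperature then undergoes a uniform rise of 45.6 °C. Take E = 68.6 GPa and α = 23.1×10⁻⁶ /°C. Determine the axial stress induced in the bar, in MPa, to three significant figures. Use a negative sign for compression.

Free thermal expansion αLΔT = 23.1e-6 · 692 · 45.6 = 0.7289 mm.
The walls engage after the gap closes; constrained expansion = 0.7289 − 0.4 = 0.3289 mm.
The walls impose strain ε = −(0.3289)/692 = -4.7533e-04; σ = Eε = 68600 · -4.7533e-04 = -32.61 MPa.

-32.6 MPa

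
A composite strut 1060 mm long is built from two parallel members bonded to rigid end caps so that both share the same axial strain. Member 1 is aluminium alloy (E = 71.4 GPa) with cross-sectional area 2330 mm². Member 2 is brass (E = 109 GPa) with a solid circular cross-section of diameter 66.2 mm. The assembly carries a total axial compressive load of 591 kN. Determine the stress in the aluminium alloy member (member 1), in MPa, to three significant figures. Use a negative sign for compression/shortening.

-77.9 MPa

A_2 = 3442 mm².
Equal strain + equilibrium ⇒ each member carries load in proportion to AE: A₁E₁ = 166400000 N, A₂E₂ = 375200000 N, ΣAE = 541500000 N.
σ₁ = P·E₁/ΣAE = -591000·71400/541500000 = -77.92 MPa.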